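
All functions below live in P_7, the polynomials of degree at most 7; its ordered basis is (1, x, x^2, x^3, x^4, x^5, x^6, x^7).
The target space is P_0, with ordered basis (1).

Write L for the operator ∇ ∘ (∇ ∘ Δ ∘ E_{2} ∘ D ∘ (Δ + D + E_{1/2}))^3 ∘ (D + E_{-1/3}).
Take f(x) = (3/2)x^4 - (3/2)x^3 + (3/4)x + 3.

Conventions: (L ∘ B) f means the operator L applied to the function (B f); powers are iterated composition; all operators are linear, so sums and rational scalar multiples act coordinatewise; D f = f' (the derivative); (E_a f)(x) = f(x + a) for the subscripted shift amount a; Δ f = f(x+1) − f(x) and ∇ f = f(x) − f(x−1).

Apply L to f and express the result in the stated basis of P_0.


D f = 6x^3 - (9/2)x^2 + 3/4
E_{-1/3} f = (3/2)x^4 - (7/2)x^3 + (5/2)x^2 + (1/36)x + 305/108
(D + E_{-1/3}) f = (3/2)x^4 + (5/2)x^3 - 2x^2 + (1/36)x + 193/54
Δ (D + E_{-1/3}) f = 6x^3 + (33/2)x^2 + (19/2)x + 73/36
D (D + E_{-1/3}) f = 6x^3 + (15/2)x^2 - 4x + 1/36
E_{1/2} (D + E_{-1/3}) f = (3/2)x^4 + (11/2)x^3 + 4x^2 + (47/72)x + 3019/864
(Δ + D + E_{1/2}) (D + E_{-1/3}) f = (3/2)x^4 + (35/2)x^3 + 28x^2 + (443/72)x + 4795/864
D (Δ + D + E_{1/2}) (D + E_{-1/3}) f = 6x^3 + (105/2)x^2 + 56x + 443/72
E_{2} D (Δ + D + E_{1/2}) (D + E_{-1/3}) f = 6x^3 + (177/2)x^2 + 338x + 27083/72
Δ E_{2} D (Δ + D + E_{1/2}) (D + E_{-1/3}) f = 18x^2 + 195x + 865/2
∇ (Δ ∘ E_{2} ∘ D) (Δ + D + E_{1/2}) (D + E_{-1/3}) f = 36x + 177
Δ (∇ ∘ Δ ∘ E_{2} ∘ D ∘ (Δ + D + E_{1/2})) (D + E_{-1/3}) f = 36
D (∇ ∘ Δ ∘ E_{2} ∘ D ∘ (Δ + D + E_{1/2})) (D + E_{-1/3}) f = 36
E_{1/2} (∇ ∘ Δ ∘ E_{2} ∘ D ∘ (Δ + D + E_{1/2})) (D + E_{-1/3}) f = 36x + 195
(Δ + D + E_{1/2}) (∇ ∘ Δ ∘ E_{2} ∘ D ∘ (Δ + D + E_{1/2})) (D + E_{-1/3}) f = 36x + 267
D (Δ + D + E_{1/2}) (∇ ∘ Δ ∘ E_{2} ∘ D ∘ (Δ + D + E_{1/2})) (D + E_{-1/3}) f = 36
E_{2} D (Δ + D + E_{1/2}) (∇ ∘ Δ ∘ E_{2} ∘ D ∘ (Δ + D + E_{1/2})) (D + E_{-1/3}) f = 36
Δ E_{2} D (Δ + D + E_{1/2}) (∇ ∘ Δ ∘ E_{2} ∘ D ∘ (Δ + D + E_{1/2})) (D + E_{-1/3}) f = 0
∇ (Δ ∘ E_{2} ∘ D) (Δ + D + E_{1/2}) (∇ ∘ Δ ∘ E_{2} ∘ D ∘ (Δ + D + E_{1/2})) (D + E_{-1/3}) f = 0
Δ (∇ ∘ Δ ∘ E_{2} ∘ D ∘ (Δ + D + E_{1/2})) (∇ ∘ Δ ∘ E_{2} ∘ D ∘ (Δ + D + E_{1/2})) (D + E_{-1/3}) f = 0
D (∇ ∘ Δ ∘ E_{2} ∘ D ∘ (Δ + D + E_{1/2})) (∇ ∘ Δ ∘ E_{2} ∘ D ∘ (Δ + D + E_{1/2})) (D + E_{-1/3}) f = 0
E_{1/2} (∇ ∘ Δ ∘ E_{2} ∘ D ∘ (Δ + D + E_{1/2})) (∇ ∘ Δ ∘ E_{2} ∘ D ∘ (Δ + D + E_{1/2})) (D + E_{-1/3}) f = 0
(Δ + D + E_{1/2}) (∇ ∘ Δ ∘ E_{2} ∘ D ∘ (Δ + D + E_{1/2})) (∇ ∘ Δ ∘ E_{2} ∘ D ∘ (Δ + D + E_{1/2})) (D + E_{-1/3}) f = 0
D (Δ + D + E_{1/2}) (∇ ∘ Δ ∘ E_{2} ∘ D ∘ (Δ + D + E_{1/2})) (∇ ∘ Δ ∘ E_{2} ∘ D ∘ (Δ + D + E_{1/2})) (D + E_{-1/3}) f = 0
E_{2} D (Δ + D + E_{1/2}) (∇ ∘ Δ ∘ E_{2} ∘ D ∘ (Δ + D + E_{1/2})) (∇ ∘ Δ ∘ E_{2} ∘ D ∘ (Δ + D + E_{1/2})) (D + E_{-1/3}) f = 0
Δ E_{2} D (Δ + D + E_{1/2}) (∇ ∘ Δ ∘ E_{2} ∘ D ∘ (Δ + D + E_{1/2})) (∇ ∘ Δ ∘ E_{2} ∘ D ∘ (Δ + D + E_{1/2})) (D + E_{-1/3}) f = 0
∇ (Δ ∘ E_{2} ∘ D) (Δ + D + E_{1/2}) (∇ ∘ Δ ∘ E_{2} ∘ D ∘ (Δ + D + E_{1/2})) (∇ ∘ Δ ∘ E_{2} ∘ D ∘ (Δ + D + E_{1/2})) (D + E_{-1/3}) f = 0
∇ (∇ ∘ Δ ∘ E_{2} ∘ D ∘ (Δ + D + E_{1/2}))^3 (D + E_{-1/3}) f = 0

g(x) = 0


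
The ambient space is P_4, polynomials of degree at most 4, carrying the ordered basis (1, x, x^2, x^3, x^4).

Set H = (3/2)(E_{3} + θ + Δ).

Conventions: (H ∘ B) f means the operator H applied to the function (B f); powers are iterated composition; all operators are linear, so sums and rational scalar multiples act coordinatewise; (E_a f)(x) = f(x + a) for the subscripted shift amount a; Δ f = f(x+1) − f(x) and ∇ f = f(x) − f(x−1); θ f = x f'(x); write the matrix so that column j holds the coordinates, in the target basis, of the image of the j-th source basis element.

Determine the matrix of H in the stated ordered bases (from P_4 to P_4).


image of 1: 3/2
image of x: 3x + 6
image of x^2: (9/2)x^2 + 12x + 15
image of x^3: 6x^3 + 18x^2 + 45x + 42
image of x^4: (15/2)x^4 + 24x^3 + 90x^2 + 168x + 123
each image's coordinates form column j of the matrix

the matrix is [[3/2, 6, 15, 42, 123]; [0, 3, 12, 45, 168]; [0, 0, 9/2, 18, 90]; [0, 0, 0, 6, 24]; [0, 0, 0, 0, 15/2]] (rows listed top to bottom)


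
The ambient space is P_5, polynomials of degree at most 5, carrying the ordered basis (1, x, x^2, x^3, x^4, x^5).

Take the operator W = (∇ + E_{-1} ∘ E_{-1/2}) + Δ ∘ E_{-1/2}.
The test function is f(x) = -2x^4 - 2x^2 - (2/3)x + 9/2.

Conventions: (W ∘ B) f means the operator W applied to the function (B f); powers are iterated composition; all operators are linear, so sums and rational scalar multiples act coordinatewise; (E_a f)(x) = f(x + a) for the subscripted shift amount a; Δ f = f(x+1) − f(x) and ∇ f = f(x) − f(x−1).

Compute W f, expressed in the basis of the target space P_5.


the image equals g(x) = -2x^4 - 4x^3 - 17x^2 + (43/3)x - 155/24

∇ f = -8x^3 + 12x^2 - 12x + 10/3
E_{-1/2} f = -2x^4 + 4x^3 - 5x^2 + (7/3)x + 101/24
E_{-1} E_{-1/2} f = -2x^4 + 12x^3 - 29x^2 + (97/3)x - 73/8
(∇ + E_{-1} ∘ E_{-1/2}) f = -2x^4 + 4x^3 - 17x^2 + (61/3)x - 139/24
E_{-1/2} f = -2x^4 + 4x^3 - 5x^2 + (7/3)x + 101/24
Δ E_{-1/2} f = -8x^3 - 6x - 2/3
((∇ + E_{-1} ∘ E_{-1/2}) + Δ ∘ E_{-1/2}) f = -2x^4 - 4x^3 - 17x^2 + (43/3)x - 155/24


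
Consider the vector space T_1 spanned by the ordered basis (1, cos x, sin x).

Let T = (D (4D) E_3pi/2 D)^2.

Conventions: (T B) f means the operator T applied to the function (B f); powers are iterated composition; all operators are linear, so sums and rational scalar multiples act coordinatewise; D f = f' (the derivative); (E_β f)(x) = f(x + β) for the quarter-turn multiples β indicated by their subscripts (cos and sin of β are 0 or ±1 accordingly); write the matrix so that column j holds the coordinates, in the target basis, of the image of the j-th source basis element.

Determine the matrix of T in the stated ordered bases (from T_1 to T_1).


the matrix is [[0, 0, 0]; [0, 16, 0]; [0, 0, 16]] (rows listed top to bottom)

image of 1: 0
image of cos x: 16cos x
image of sin x: 16sin x
each image's coordinates form column j of the matrix


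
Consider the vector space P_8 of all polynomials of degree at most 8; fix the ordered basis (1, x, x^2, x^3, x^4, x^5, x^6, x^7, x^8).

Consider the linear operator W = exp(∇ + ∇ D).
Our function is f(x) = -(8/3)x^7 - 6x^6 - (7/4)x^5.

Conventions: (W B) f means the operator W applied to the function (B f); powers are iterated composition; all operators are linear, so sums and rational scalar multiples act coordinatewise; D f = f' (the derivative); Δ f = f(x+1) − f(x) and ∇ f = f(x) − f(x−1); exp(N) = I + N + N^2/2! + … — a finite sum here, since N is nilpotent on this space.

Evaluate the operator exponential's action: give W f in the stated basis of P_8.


order-1 term: -(56/3)x^6 - 92x^5 + (1055/12)x^4 - (115/2)x^3 - 11x^2 + (293/12)x - 7
order-2 term: -56x^5 - 370x^4 + (535/6)x^3 + (1355/2)x^2 - (10979/12)x + 4001/12
order-3 term: -(280/3)x^4 - 680x^3 - (555/2)x^2 + (2495/2)x - 5207/12
order-4 term: -(280/3)x^3 - 650x^2 - (5545/12)x + 1025/2
order-5 term: -56x^2 - 316x - 2221/12
order-6 term: -(56/3)x - 62
order-7 term: -8/3
the series for exp(∇ + ∇ D) f terminates at order 7
exp(∇ + ∇ D) f = -(8/3)x^7 - (74/3)x^6 - (599/4)x^5 - (4505/12)x^4 - (2225/3)x^3 - 317x^2 - (1759/4)x + 621/4

g(x) = -(8/3)x^7 - (74/3)x^6 - (599/4)x^5 - (4505/12)x^4 - (2225/3)x^3 - 317x^2 - (1759/4)x + 621/4


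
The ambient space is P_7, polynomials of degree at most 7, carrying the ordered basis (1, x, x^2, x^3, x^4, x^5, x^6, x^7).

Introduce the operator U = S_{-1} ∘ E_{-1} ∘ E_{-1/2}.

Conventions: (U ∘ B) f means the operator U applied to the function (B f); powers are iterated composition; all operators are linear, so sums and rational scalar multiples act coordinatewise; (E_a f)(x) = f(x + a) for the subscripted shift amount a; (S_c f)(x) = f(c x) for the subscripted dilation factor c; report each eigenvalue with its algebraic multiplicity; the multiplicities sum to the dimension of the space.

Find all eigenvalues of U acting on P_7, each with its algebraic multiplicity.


λ = -1 (multiplicity 4), λ = 1 (multiplicity 4)

image of 1: 1
image of x: -x - 3/2
image of x^2: x^2 + 3x + 9/4
image of x^3: -x^3 - (9/2)x^2 - (27/4)x - 27/8
image of x^4: x^4 + 6x^3 + (27/2)x^2 + (27/2)x + 81/16
image of x^5: -x^5 - (15/2)x^4 - (45/2)x^3 - (135/4)x^2 - (405/16)x - 243/32
image of x^6: x^6 + 9x^5 + (135/4)x^4 + (135/2)x^3 + (1215/16)x^2 + (729/16)x + 729/64
image of x^7: -x^7 - (21/2)x^6 - (189/4)x^5 - (945/8)x^4 - (2835/16)x^3 - (5103/32)x^2 - (5103/64)x - 2187/128
the matrix is upper triangular; its diagonal is (1, -1, 1, -1, 1, -1, 1, -1)
for a triangular matrix the eigenvalues are the diagonal entries, with algebraic multiplicity their repetition count


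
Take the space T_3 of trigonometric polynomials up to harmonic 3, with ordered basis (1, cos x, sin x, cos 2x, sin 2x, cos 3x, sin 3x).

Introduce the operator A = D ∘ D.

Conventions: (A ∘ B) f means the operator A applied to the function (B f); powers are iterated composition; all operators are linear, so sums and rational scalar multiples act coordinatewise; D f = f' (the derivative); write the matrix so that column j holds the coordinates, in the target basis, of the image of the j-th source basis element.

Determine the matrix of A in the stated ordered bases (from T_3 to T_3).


the matrix is [[0, 0, 0, 0, 0, 0, 0]; [0, -1, 0, 0, 0, 0, 0]; [0, 0, -1, 0, 0, 0, 0]; [0, 0, 0, -4, 0, 0, 0]; [0, 0, 0, 0, -4, 0, 0]; [0, 0, 0, 0, 0, -9, 0]; [0, 0, 0, 0, 0, 0, -9]] (rows listed top to bottom)

image of 1: 0
image of cos x: -cos x
image of sin x: -sin x
image of cos 2x: -4cos 2x
image of sin 2x: -4sin 2x
image of cos 3x: -9cos 3x
image of sin 3x: -9sin 3x
each image's coordinates form column j of the matrix


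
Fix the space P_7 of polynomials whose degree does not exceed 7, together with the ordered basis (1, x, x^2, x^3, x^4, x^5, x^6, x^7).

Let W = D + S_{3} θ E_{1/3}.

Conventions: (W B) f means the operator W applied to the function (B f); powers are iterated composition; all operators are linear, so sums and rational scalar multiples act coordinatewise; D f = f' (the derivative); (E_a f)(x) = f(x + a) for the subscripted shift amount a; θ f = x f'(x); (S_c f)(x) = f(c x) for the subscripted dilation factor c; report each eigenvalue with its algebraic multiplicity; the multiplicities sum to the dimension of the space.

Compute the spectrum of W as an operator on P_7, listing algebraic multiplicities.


λ = 0 (multiplicity 1), λ = 3 (multiplicity 1), λ = 18 (multiplicity 1), λ = 81 (multiplicity 1), λ = 324 (multiplicity 1), λ = 1215 (multiplicity 1), λ = 4374 (multiplicity 1), λ = 15309 (multiplicity 1)

image of 1: 0
image of x: 3x + 1
image of x^2: 18x^2 + 4x
image of x^3: 81x^3 + 21x^2 + x
image of x^4: 324x^4 + 112x^3 + 12x^2 + (4/9)x
image of x^5: 1215x^5 + 545x^4 + 90x^3 + (20/3)x^2 + (5/27)x
image of x^6: 4374x^6 + 2436x^5 + 540x^4 + 60x^3 + (10/3)x^2 + (2/27)x
image of x^7: 15309x^7 + 10213x^6 + 2835x^5 + 420x^4 + 35x^3 + (14/9)x^2 + (7/243)x
the matrix is upper triangular; its diagonal is (0, 3, 18, 81, 324, 1215, 4374, 15309)
for a triangular matrix the eigenvalues are the diagonal entries, with algebraic multiplicity their repetition count


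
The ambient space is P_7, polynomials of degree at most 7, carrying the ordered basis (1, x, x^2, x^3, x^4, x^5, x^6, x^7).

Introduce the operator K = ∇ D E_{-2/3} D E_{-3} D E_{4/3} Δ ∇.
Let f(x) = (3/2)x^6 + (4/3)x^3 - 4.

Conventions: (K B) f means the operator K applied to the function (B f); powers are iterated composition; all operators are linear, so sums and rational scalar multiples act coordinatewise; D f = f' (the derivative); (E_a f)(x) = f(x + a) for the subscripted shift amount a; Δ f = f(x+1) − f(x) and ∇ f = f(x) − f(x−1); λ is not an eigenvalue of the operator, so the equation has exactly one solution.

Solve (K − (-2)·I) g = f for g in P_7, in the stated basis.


write g with unknown coordinates in the stated basis and equate coefficients in (K − (-2)·I) g = f
solving from the highest basis element down gives g = (3/4)x^6 + (2/3)x^3 - 272
check: K g = 540
so K g − (-2)·g = (3/2)x^6 + (4/3)x^3 - 4 = f ✓

the image equals g(x) = (3/4)x^6 + (2/3)x^3 - 272


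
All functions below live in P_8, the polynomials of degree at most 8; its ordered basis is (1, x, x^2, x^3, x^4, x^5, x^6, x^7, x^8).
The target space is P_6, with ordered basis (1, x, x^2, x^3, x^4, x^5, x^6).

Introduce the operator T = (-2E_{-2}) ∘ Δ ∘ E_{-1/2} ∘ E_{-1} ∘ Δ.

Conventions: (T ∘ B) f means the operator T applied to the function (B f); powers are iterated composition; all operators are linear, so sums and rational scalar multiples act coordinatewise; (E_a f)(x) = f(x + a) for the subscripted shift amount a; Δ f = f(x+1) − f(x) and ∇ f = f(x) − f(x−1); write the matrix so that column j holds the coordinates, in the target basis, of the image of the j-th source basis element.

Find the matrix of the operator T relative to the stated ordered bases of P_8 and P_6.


image of 1: 0
image of x: 0
image of x^2: -4
image of x^3: -12x + 30
image of x^4: -24x^2 + 120x - 154
image of x^5: -40x^3 + 300x^2 - 770x + 675
image of x^6: -60x^4 + 600x^3 - 2310x^2 + 4050x - 10891/4
image of x^7: -84x^5 + 1050x^4 - 5390x^3 + 14175x^2 - (76237/4)x + 83685/8
image of x^8: -112x^6 + 1680x^5 - 10780x^4 + 37800x^3 - 76237x^2 + 83685x - 155941/4
each image's coordinates form column j of the matrix

the matrix is [[0, 0, -4, 30, -154, 675, -10891/4, 83685/8, -155941/4]; [0, 0, 0, -12, 120, -770, 4050, -76237/4, 83685]; [0, 0, 0, 0, -24, 300, -2310, 14175, -76237]; [0, 0, 0, 0, 0, -40, 600, -5390, 37800]; [0, 0, 0, 0, 0, 0, -60, 1050, -10780]; [0, 0, 0, 0, 0, 0, 0, -84, 1680]; [0, 0, 0, 0, 0, 0, 0, 0, -112]] (rows listed top to bottom)


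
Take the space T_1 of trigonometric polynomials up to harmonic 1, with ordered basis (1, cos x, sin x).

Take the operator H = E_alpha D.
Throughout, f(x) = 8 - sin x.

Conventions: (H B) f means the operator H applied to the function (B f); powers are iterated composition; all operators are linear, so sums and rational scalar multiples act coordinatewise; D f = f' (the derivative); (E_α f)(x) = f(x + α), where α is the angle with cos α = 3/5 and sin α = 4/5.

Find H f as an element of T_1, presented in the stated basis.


g(x) = -(3/5)cos x + (4/5)sin x

D f = -cos x
E_alpha D f = -(3/5)cos x + (4/5)sin x


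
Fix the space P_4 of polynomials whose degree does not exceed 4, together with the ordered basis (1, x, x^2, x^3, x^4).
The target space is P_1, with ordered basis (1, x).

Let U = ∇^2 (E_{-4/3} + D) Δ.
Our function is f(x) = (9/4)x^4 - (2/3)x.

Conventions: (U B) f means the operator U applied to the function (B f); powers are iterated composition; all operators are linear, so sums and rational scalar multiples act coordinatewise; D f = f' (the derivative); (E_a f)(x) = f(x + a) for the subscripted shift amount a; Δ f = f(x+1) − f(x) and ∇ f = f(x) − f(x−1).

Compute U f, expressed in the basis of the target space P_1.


Δ f = 9x^3 + (27/2)x^2 + 9x + 19/12
E_{-4/3} Δ f = 9x^3 - (45/2)x^2 + 21x - 31/4
D Δ f = 27x^2 + 27x + 9
(E_{-4/3} + D) Δ f = 9x^3 + (9/2)x^2 + 48x + 5/4
∇ (E_{-4/3} + D) Δ f = 27x^2 - 18x + 105/2
∇ ∇ (E_{-4/3} + D) Δ f = 54x - 45

the image equals g(x) = 54x - 45


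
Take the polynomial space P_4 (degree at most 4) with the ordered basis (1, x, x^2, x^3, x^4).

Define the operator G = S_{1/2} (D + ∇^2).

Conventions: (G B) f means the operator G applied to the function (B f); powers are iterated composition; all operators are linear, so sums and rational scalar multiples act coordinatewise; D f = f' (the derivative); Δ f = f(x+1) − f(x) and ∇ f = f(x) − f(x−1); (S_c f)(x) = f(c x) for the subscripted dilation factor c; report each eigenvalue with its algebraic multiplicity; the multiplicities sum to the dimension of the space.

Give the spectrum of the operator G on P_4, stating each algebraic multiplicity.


image of 1: 0
image of x: 1
image of x^2: x + 2
image of x^3: (3/4)x^2 + 3x - 6
image of x^4: (1/2)x^3 + 3x^2 - 12x + 14
the matrix is upper triangular; its diagonal is (0, 0, 0, 0, 0)
for a triangular matrix the eigenvalues are the diagonal entries, with algebraic multiplicity their repetition count

λ = 0 (multiplicity 5)


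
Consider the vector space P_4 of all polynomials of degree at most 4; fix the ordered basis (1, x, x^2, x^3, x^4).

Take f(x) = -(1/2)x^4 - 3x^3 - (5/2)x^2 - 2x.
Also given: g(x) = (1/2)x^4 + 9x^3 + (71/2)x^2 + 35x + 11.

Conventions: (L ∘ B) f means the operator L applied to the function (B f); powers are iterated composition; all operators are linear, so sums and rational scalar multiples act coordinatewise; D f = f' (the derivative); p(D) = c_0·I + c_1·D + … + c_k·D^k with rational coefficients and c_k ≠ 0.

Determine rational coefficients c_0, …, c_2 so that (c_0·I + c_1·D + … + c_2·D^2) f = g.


D^0 f = -(1/2)x^4 - 3x^3 - (5/2)x^2 - 2x
D^1 f = -2x^3 - 9x^2 - 5x - 2
D^2 f = -6x^2 - 18x - 5
matching coefficients of g against c_0 f + c_1 Df + … from the top degree down determines the c_i
solution: c_0 = -1, c_1 = -3, c_2 = -1

c_0 = -1, c_1 = -3, c_2 = -1


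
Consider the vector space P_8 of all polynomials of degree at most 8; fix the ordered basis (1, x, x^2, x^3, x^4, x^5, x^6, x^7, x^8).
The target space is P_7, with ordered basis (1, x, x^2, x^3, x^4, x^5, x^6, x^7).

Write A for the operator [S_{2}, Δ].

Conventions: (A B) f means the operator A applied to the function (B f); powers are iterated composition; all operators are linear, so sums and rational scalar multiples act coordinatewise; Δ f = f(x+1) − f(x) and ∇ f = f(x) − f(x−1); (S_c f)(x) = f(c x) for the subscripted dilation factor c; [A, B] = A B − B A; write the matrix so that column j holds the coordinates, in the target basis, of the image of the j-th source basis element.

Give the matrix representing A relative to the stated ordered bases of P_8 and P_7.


the matrix is [[0, -1, -3, -7, -15, -31, -63, -127, -255]; [0, 0, -4, -18, -56, -150, -372, -882, -2032]; [0, 0, 0, -12, -72, -280, -900, -2604, -7056]; [0, 0, 0, 0, -32, -240, -1120, -4200, -13888]; [0, 0, 0, 0, 0, -80, -720, -3920, -16800]; [0, 0, 0, 0, 0, 0, -192, -2016, -12544]; [0, 0, 0, 0, 0, 0, 0, -448, -5376]; [0, 0, 0, 0, 0, 0, 0, 0, -1024]] (rows listed top to bottom)

image of 1: 0
image of x: -1
image of x^2: -4x - 3
image of x^3: -12x^2 - 18x - 7
image of x^4: -32x^3 - 72x^2 - 56x - 15
image of x^5: -80x^4 - 240x^3 - 280x^2 - 150x - 31
image of x^6: -192x^5 - 720x^4 - 1120x^3 - 900x^2 - 372x - 63
image of x^7: -448x^6 - 2016x^5 - 3920x^4 - 4200x^3 - 2604x^2 - 882x - 127
image of x^8: -1024x^7 - 5376x^6 - 12544x^5 - 16800x^4 - 13888x^3 - 7056x^2 - 2032x - 255
each image's coordinates form column j of the matrix


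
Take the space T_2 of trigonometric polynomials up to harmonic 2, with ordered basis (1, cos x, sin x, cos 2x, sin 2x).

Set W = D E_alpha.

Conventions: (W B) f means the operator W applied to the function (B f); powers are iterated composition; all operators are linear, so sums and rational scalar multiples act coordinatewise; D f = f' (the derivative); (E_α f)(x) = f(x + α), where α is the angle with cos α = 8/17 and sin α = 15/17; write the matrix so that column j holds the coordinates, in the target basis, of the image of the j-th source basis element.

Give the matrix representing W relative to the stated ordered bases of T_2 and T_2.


the matrix is [[0, 0, 0, 0, 0]; [0, -15/17, 8/17, 0, 0]; [0, -8/17, -15/17, 0, 0]; [0, 0, 0, -480/289, -322/289]; [0, 0, 0, 322/289, -480/289]] (rows listed top to bottom)

image of 1: 0
image of cos x: -(15/17)cos x - (8/17)sin x
image of sin x: (8/17)cos x - (15/17)sin x
image of cos 2x: -(480/289)cos 2x + (322/289)sin 2x
image of sin 2x: -(322/289)cos 2x - (480/289)sin 2x
each image's coordinates form column j of the matrix


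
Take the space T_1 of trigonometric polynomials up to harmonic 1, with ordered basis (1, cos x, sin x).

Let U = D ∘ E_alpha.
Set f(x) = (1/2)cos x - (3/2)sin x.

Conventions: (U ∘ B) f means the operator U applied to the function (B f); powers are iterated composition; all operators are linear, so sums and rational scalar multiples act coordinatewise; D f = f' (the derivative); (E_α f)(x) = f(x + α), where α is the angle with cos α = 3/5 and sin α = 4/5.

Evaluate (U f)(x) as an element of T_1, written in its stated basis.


E_alpha f = -(9/10)cos x - (13/10)sin x
D E_alpha f = -(13/10)cos x + (9/10)sin x

g(x) = -(13/10)cos x + (9/10)sin x


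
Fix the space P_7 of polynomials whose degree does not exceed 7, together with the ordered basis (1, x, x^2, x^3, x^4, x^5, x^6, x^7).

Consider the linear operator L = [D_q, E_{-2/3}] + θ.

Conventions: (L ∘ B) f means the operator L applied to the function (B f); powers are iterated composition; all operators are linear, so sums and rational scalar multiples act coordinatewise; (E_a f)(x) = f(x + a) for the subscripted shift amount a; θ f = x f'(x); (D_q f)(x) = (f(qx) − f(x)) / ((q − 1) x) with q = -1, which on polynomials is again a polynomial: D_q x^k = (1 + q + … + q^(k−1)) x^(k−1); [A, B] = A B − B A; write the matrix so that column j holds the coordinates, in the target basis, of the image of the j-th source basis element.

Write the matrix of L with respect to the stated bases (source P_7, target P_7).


image of 1: 0
image of x: x
image of x^2: 2x^2 - 4/3
image of x^3: 3x^3 + (4/3)x + 8/9
image of x^4: 4x^4 - (8/3)x^2 - 32/27
image of x^5: 5x^5 + (8/3)x^3 + (16/9)x^2 + (32/27)x + 64/81
image of x^6: 6x^6 - 4x^4 - (160/27)x^2 - 64/81
image of x^7: 7x^7 + 4x^5 + (8/3)x^4 + (160/27)x^3 + (320/81)x^2 + (64/81)x + 128/243
each image's coordinates form column j of the matrix

the matrix is [[0, 0, -4/3, 8/9, -32/27, 64/81, -64/81, 128/243]; [0, 1, 0, 4/3, 0, 32/27, 0, 64/81]; [0, 0, 2, 0, -8/3, 16/9, -160/27, 320/81]; [0, 0, 0, 3, 0, 8/3, 0, 160/27]; [0, 0, 0, 0, 4, 0, -4, 8/3]; [0, 0, 0, 0, 0, 5, 0, 4]; [0, 0, 0, 0, 0, 0, 6, 0]; [0, 0, 0, 0, 0, 0, 0, 7]] (rows listed top to bottom)


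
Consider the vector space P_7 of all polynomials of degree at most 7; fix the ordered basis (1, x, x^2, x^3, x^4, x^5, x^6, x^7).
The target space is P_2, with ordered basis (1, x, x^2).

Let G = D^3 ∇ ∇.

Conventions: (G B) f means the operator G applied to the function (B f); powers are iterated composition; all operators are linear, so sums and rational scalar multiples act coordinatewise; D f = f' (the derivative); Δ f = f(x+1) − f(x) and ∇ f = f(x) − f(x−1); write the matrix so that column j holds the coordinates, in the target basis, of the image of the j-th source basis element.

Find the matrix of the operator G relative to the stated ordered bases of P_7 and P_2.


the matrix is [[0, 0, 0, 0, 0, 120, -720, 2940]; [0, 0, 0, 0, 0, 0, 720, -5040]; [0, 0, 0, 0, 0, 0, 0, 2520]] (rows listed top to bottom)

image of 1: 0
image of x: 0
image of x^2: 0
image of x^3: 0
image of x^4: 0
image of x^5: 120
image of x^6: 720x - 720
image of x^7: 2520x^2 - 5040x + 2940
each image's coordinates form column j of the matrix


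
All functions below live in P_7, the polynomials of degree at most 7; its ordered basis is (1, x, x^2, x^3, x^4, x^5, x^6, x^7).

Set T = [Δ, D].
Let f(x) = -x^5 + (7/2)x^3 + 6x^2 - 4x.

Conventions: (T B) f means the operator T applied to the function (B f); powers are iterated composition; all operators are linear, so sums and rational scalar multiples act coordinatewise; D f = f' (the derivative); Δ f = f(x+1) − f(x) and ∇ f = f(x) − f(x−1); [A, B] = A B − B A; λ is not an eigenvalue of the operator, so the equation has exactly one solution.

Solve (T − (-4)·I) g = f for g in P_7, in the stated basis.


write g with unknown coordinates in the stated basis and equate coefficients in (T − (-4)·I) g = f
solving from the highest basis element down gives g = -(1/4)x^5 + (7/8)x^3 + (3/2)x^2 - x
check: T g = 0
so T g − (-4)·g = -x^5 + (7/2)x^3 + 6x^2 - 4x = f ✓

the image equals g(x) = -(1/4)x^5 + (7/8)x^3 + (3/2)x^2 - x


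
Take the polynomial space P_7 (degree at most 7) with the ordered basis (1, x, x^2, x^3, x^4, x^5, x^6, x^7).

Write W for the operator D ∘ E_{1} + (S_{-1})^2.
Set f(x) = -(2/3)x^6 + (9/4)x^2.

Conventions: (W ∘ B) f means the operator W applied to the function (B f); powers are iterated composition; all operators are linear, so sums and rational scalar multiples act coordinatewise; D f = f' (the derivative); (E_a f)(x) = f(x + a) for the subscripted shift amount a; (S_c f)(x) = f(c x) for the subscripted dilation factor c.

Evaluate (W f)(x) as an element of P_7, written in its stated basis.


E_{1} f = -(2/3)x^6 - 4x^5 - 10x^4 - (40/3)x^3 - (31/4)x^2 + (1/2)x + 19/12
D E_{1} f = -4x^5 - 20x^4 - 40x^3 - 40x^2 - (31/2)x + 1/2
S_{-1} f = -(2/3)x^6 + (9/4)x^2
S_{-1} S_{-1} f = -(2/3)x^6 + (9/4)x^2
(D ∘ E_{1} + (S_{-1})^2) f = -(2/3)x^6 - 4x^5 - 20x^4 - 40x^3 - (151/4)x^2 - (31/2)x + 1/2

the result is g(x) = -(2/3)x^6 - 4x^5 - 20x^4 - 40x^3 - (151/4)x^2 - (31/2)x + 1/2


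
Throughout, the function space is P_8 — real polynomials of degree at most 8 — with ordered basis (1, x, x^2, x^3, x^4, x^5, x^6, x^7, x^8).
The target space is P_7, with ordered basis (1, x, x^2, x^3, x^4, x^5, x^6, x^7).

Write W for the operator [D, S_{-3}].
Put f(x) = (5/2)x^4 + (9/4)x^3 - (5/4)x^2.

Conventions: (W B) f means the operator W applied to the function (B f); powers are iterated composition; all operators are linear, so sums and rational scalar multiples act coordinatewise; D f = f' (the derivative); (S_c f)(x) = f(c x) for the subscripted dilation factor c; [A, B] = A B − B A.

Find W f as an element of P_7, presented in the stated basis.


the result is g(x) = 1080x^3 - 243x^2 - 30x

S_{-3} f = (405/2)x^4 - (243/4)x^3 - (45/4)x^2
D S_{-3} f = 810x^3 - (729/4)x^2 - (45/2)x
D f = 10x^3 + (27/4)x^2 - (5/2)x
S_{-3} D f = -270x^3 + (243/4)x^2 + (15/2)x
[D, S_{-3}] f = 1080x^3 - 243x^2 - 30x


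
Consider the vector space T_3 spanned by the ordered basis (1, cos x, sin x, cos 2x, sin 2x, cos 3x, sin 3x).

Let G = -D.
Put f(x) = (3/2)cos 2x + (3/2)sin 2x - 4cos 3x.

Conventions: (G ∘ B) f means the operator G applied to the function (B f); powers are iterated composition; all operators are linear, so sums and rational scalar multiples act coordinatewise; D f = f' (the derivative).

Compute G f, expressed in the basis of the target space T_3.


D f = 3cos 2x - 3sin 2x + 12sin 3x
(-D) f = -3cos 2x + 3sin 2x - 12sin 3x

g(x) = -3cos 2x + 3sin 2x - 12sin 3x


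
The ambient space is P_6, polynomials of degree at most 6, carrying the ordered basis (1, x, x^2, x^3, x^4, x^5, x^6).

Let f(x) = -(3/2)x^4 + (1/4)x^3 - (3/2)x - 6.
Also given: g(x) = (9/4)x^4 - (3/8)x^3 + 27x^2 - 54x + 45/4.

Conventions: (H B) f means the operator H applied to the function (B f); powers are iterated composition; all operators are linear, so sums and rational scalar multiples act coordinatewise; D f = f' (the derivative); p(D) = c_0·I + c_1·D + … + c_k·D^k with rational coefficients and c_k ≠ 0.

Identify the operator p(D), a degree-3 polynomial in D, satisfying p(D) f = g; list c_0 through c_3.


D^0 f = -(3/2)x^4 + (1/4)x^3 - (3/2)x - 6
D^1 f = -6x^3 + (3/4)x^2 - 3/2
D^2 f = -18x^2 + (3/2)x
D^3 f = -36x + 3/2
matching coefficients of g against c_0 f + c_1 Df + … from the top degree down determines the c_i
solution: c_0 = -3/2, c_1 = 0, c_2 = -3/2, c_3 = 3/2

p(D) = -(3/2)·I − (3/2)·D^2 + (3/2)·D^3, i.e. c_0 = -3/2, c_1 = 0, c_2 = -3/2, c_3 = 3/2


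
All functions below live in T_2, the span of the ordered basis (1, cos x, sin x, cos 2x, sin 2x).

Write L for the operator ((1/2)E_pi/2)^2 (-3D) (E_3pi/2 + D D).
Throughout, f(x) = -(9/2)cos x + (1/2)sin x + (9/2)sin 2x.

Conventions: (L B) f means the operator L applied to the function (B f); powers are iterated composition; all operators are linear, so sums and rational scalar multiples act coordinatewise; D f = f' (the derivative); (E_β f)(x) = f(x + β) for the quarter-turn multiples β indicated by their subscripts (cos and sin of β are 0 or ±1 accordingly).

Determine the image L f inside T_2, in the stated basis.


E_3pi/2 f = -(1/2)cos x - (9/2)sin x - (9/2)sin 2x
D f = (1/2)cos x + (9/2)sin x + 9cos 2x
D D f = (9/2)cos x - (1/2)sin x - 18sin 2x
(E_3pi/2 + D D) f = 4cos x - 5sin x - (45/2)sin 2x
D (E_3pi/2 + D D) f = -5cos x - 4sin x - 45cos 2x
(-3D) (E_3pi/2 + D D) f = 15cos x + 12sin x + 135cos 2x
E_pi/2 ((-3D) (E_3pi/2 + D D)) f = 12cos x - 15sin x - 135cos 2x
((1/2)E_pi/2) ((-3D) (E_3pi/2 + D D)) f = 6cos x - (15/2)sin x - (135/2)cos 2x
E_pi/2 ((1/2)E_pi/2) ((-3D) (E_3pi/2 + D D)) f = -(15/2)cos x - 6sin x + (135/2)cos 2x
((1/2)E_pi/2) ((1/2)E_pi/2) ((-3D) (E_3pi/2 + D D)) f = -(15/4)cos x - 3sin x + (135/4)cos 2x

g(x) = -(15/4)cos x - 3sin x + (135/4)cos 2x


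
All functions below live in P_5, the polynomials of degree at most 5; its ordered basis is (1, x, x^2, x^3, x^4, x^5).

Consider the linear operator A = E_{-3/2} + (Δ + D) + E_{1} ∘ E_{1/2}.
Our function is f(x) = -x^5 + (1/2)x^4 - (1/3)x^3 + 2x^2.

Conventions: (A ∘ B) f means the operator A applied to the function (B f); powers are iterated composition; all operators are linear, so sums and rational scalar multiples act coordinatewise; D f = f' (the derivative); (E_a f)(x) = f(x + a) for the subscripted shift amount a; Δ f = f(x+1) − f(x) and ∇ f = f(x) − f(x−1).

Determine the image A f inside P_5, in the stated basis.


g(x) = -2x^5 - 9x^4 - (155/3)x^3 + (17/2)x^2 - (409/8)x + 731/48

E_{-3/2} f = -x^5 + 8x^4 - (155/6)x^3 + 44x^2 - (645/16)x + 63/4
Δ f = -5x^4 - 8x^3 - 8x^2 + 7/6
D f = -5x^4 + 2x^3 - x^2 + 4x
(Δ + D) f = -10x^4 - 6x^3 - 9x^2 + 4x + 7/6
E_{1/2} f = -x^5 - 2x^4 - (11/6)x^3 + x^2 + (27/16)x + 11/24
E_{1} E_{1/2} f = -x^5 - 7x^4 - (119/6)x^3 - (53/2)x^2 - (237/16)x - 27/16
(E_{-3/2} + (Δ + D) + E_{1} ∘ E_{1/2}) f = -2x^5 - 9x^4 - (155/3)x^3 + (17/2)x^2 - (409/8)x + 731/48


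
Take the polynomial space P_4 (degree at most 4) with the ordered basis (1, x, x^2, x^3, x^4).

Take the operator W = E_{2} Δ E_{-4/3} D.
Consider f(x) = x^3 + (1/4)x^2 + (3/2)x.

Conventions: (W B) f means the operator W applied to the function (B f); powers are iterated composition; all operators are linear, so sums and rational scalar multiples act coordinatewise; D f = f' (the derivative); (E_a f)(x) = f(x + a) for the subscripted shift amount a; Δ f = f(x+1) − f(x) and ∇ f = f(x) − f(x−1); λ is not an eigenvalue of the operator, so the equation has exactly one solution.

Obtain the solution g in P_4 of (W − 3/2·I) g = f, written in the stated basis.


write g with unknown coordinates in the stated basis and equate coefficients in (W − 3/2·I) g = f
solving from the highest basis element down gives g = -(2/3)x^3 - (1/6)x^2 - (11/3)x - 10/3
check: W g = -4x - 5
so W g − 3/2·g = x^3 + (1/4)x^2 + (3/2)x = f ✓

the image equals g(x) = -(2/3)x^3 - (1/6)x^2 - (11/3)x - 10/3


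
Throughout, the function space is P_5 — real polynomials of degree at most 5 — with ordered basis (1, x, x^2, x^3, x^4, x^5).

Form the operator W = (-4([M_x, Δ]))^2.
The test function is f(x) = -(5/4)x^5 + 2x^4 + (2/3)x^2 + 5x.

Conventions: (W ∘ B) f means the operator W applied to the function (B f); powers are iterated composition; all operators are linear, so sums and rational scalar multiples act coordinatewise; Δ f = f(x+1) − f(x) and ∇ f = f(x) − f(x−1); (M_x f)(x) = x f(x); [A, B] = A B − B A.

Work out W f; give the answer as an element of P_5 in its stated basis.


Δ f = -(25/4)x^4 - (9/2)x^3 - (1/2)x^2 + (37/12)x + 77/12
M_x Δ f = -(25/4)x^5 - (9/2)x^4 - (1/2)x^3 + (37/12)x^2 + (77/12)x
M_x f = -(5/4)x^6 + 2x^5 + (2/3)x^3 + 5x^2
Δ M_x f = -(15/2)x^5 - (35/4)x^4 - 5x^3 + (13/4)x^2 + (29/2)x + 77/12
[M_x, Δ] f = (5/4)x^5 + (17/4)x^4 + (9/2)x^3 - (1/6)x^2 - (97/12)x - 77/12
(-4([M_x, Δ])) f = -5x^5 - 17x^4 - 18x^3 + (2/3)x^2 + (97/3)x + 77/3
Δ (-4([M_x, Δ])) f = -25x^4 - 118x^3 - 206x^2 - (437/3)x - 7
M_x Δ (-4([M_x, Δ])) f = -25x^5 - 118x^4 - 206x^3 - (437/3)x^2 - 7x
M_x (-4([M_x, Δ])) f = -5x^6 - 17x^5 - 18x^4 + (2/3)x^3 + (97/3)x^2 + (77/3)x
Δ M_x (-4([M_x, Δ])) f = -30x^5 - 160x^4 - 342x^3 - 351x^2 - (361/3)x + 56/3
[M_x, Δ] (-4([M_x, Δ])) f = 5x^5 + 42x^4 + 136x^3 + (616/3)x^2 + (340/3)x - 56/3
(-4([M_x, Δ])) (-4([M_x, Δ])) f = -20x^5 - 168x^4 - 544x^3 - (2464/3)x^2 - (1360/3)x + 224/3

g(x) = -20x^5 - 168x^4 - 544x^3 - (2464/3)x^2 - (1360/3)x + 224/3


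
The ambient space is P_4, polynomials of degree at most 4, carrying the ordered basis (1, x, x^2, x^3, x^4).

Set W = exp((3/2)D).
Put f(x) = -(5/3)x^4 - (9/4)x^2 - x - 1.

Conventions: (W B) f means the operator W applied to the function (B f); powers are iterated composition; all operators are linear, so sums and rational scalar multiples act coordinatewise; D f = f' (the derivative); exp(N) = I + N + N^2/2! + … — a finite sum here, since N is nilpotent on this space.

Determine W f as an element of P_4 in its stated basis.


g(x) = -(5/3)x^4 - 10x^3 - (99/4)x^2 - (121/4)x - 16

order-1 term: -10x^3 - (27/4)x - 3/2
order-2 term: -(45/2)x^2 - 81/16
order-3 term: -(45/2)x
order-4 term: -135/16
the series for exp((3/2)D) f terminates at order 4
exp((3/2)D) f = -(5/3)x^4 - 10x^3 - (99/4)x^2 - (121/4)x - 16


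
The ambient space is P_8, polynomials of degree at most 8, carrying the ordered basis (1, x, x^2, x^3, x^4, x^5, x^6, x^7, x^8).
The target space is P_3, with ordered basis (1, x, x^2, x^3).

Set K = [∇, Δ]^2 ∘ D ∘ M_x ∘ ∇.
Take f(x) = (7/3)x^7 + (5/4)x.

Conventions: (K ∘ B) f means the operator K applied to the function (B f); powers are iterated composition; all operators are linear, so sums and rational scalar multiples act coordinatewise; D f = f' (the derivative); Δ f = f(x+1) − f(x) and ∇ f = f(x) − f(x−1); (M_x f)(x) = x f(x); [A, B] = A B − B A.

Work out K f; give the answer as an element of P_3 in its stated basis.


∇ f = (49/3)x^6 - 49x^5 + (245/3)x^4 - (245/3)x^3 + 49x^2 - (49/3)x + 43/12
M_x ∇ f = (49/3)x^7 - 49x^6 + (245/3)x^5 - (245/3)x^4 + 49x^3 - (49/3)x^2 + (43/12)x
D M_x ∇ f = (343/3)x^6 - 294x^5 + (1225/3)x^4 - (980/3)x^3 + 147x^2 - (98/3)x + 43/12
Δ (D ∘ M_x ∘ ∇) f = 686x^5 + 245x^4 + 980x^3 + 245x^2 + (490/3)x + 49/3
∇ Δ (D ∘ M_x ∘ ∇) f = 3430x^4 - 5880x^3 + 8330x^2 - 4900x + 4018/3
∇ (D ∘ M_x ∘ ∇) f = 686x^5 - 3185x^4 + 6860x^3 - 8085x^2 + (15190/3)x - 1323
Δ ∇ (D ∘ M_x ∘ ∇) f = 3430x^4 - 5880x^3 + 8330x^2 - 4900x + 4018/3
[∇, Δ] (D ∘ M_x ∘ ∇) f = 0
Δ [∇, Δ] (D ∘ M_x ∘ ∇) f = 0
∇ Δ [∇, Δ] (D ∘ M_x ∘ ∇) f = 0
∇ [∇, Δ] (D ∘ M_x ∘ ∇) f = 0
Δ ∇ [∇, Δ] (D ∘ M_x ∘ ∇) f = 0
[∇, Δ] [∇, Δ] (D ∘ M_x ∘ ∇) f = 0

the image equals g(x) = 0


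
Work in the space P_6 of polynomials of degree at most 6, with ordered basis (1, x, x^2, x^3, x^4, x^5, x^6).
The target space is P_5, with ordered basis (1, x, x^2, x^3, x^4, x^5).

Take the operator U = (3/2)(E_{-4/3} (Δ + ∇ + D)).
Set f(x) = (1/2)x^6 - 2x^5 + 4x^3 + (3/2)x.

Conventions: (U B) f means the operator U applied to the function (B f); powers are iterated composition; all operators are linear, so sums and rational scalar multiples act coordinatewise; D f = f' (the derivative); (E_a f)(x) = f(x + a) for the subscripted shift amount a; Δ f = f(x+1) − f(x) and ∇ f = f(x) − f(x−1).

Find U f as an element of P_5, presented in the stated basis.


Δ f = 3x^5 - (5/2)x^4 - 10x^3 - (1/2)x^2 + 5x + 4
∇ f = 3x^5 - (35/2)x^4 + 30x^3 - (31/2)x^2 + x + 3
D f = 3x^5 - 10x^4 + 12x^2 + 3/2
(Δ + ∇ + D) f = 9x^5 - 30x^4 + 20x^3 - 4x^2 + 6x + 17/2
E_{-4/3} (Δ + ∇ + D) f = 9x^5 - 90x^4 + 340x^3 - (1852/3)x^2 + 550x - 10085/54
((3/2)(E_{-4/3} (Δ + ∇ + D))) f = (27/2)x^5 - 135x^4 + 510x^3 - 926x^2 + 825x - 10085/36

g(x) = (27/2)x^5 - 135x^4 + 510x^3 - 926x^2 + 825x - 10085/36


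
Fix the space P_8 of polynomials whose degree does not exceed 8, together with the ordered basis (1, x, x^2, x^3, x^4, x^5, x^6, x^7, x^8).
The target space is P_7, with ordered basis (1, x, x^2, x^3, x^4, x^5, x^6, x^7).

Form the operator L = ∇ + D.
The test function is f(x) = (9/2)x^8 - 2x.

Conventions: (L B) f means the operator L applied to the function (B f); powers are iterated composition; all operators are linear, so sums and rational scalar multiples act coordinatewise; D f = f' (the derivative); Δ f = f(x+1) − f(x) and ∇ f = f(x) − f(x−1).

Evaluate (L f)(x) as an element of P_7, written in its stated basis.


the image equals g(x) = 72x^7 - 126x^6 + 252x^5 - 315x^4 + 252x^3 - 126x^2 + 36x - 17/2

∇ f = 36x^7 - 126x^6 + 252x^5 - 315x^4 + 252x^3 - 126x^2 + 36x - 13/2
D f = 36x^7 - 2
(∇ + D) f = 72x^7 - 126x^6 + 252x^5 - 315x^4 + 252x^3 - 126x^2 + 36x - 17/2


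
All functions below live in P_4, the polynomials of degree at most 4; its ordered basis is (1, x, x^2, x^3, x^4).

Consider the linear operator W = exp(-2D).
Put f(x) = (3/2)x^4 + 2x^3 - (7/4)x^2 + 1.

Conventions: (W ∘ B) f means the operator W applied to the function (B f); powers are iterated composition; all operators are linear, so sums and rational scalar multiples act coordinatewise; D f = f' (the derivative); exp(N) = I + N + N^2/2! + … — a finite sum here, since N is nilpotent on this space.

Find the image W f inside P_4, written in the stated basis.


the result is g(x) = (3/2)x^4 - 10x^3 + (89/4)x^2 - 17x + 2

order-1 term: -12x^3 - 12x^2 + 7x
order-2 term: 36x^2 + 24x - 7
order-3 term: -48x - 16
order-4 term: 24
the series for exp(-2D) f terminates at order 4
exp(-2D) f = (3/2)x^4 - 10x^3 + (89/4)x^2 - 17x + 2


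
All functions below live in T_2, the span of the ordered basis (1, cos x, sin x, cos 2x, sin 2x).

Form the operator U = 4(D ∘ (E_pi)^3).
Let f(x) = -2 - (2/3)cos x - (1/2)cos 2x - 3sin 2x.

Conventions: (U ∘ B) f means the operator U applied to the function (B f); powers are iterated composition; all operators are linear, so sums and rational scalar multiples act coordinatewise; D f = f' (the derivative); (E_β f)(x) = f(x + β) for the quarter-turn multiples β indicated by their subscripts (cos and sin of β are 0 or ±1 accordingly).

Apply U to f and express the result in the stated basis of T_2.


E_pi f = -2 + (2/3)cos x - (1/2)cos 2x - 3sin 2x
E_pi E_pi f = -2 - (2/3)cos x - (1/2)cos 2x - 3sin 2x
E_pi E_pi E_pi f = -2 + (2/3)cos x - (1/2)cos 2x - 3sin 2x
D (E_pi)^3 f = -(2/3)sin x - 6cos 2x + sin 2x
(4(D ∘ (E_pi)^3)) f = -(8/3)sin x - 24cos 2x + 4sin 2x

the result is g(x) = -(8/3)sin x - 24cos 2x + 4sin 2x


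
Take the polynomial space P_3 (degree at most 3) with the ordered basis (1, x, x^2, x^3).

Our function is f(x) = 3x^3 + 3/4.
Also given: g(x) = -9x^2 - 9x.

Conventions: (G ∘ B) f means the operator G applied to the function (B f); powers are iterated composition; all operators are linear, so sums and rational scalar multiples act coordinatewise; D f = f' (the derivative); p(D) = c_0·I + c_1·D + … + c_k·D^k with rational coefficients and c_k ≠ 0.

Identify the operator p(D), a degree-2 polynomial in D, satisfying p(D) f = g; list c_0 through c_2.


D^0 f = 3x^3 + 3/4
D^1 f = 9x^2
D^2 f = 18x
matching coefficients of g against c_0 f + c_1 Df + … from the top degree down determines the c_i
solution: c_0 = 0, c_1 = -1, c_2 = -1/2

p(D) = -D − (1/2)·D^2, i.e. c_0 = 0, c_1 = -1, c_2 = -1/2


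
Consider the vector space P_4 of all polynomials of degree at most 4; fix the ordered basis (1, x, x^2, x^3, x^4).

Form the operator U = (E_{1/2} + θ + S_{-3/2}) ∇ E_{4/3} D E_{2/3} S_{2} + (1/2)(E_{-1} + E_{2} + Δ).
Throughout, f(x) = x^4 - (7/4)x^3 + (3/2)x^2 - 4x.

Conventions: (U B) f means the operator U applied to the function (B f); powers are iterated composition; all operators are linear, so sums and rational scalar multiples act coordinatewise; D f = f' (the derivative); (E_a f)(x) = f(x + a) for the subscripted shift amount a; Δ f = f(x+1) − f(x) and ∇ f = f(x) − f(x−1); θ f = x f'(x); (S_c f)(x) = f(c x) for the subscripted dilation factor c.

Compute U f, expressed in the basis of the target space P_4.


the result is g(x) = x^4 + (9/4)x^3 + (4089/4)x^2 + (1749/4)x + 1929/2

S_{2} f = 16x^4 - 14x^3 + 6x^2 - 8x
E_{2/3} S_{2} f = 16x^4 + (86/3)x^3 + (62/3)x^2 + (8/27)x - 296/81
D E_{2/3} S_{2} f = 64x^3 + 86x^2 + (124/3)x + 8/27
E_{4/3} D E_{2/3} S_{2} f = 64x^3 + 342x^2 + 612x + 360
∇ E_{4/3} D E_{2/3} S_{2} f = 192x^2 + 492x + 334
E_{1/2} (∇ E_{4/3} D E_{2/3} S_{2}) f = 192x^2 + 684x + 628
θ (∇ E_{4/3} D E_{2/3} S_{2}) f = 384x^2 + 492x
S_{-3/2} (∇ E_{4/3} D E_{2/3} S_{2}) f = 432x^2 - 738x + 334
(E_{1/2} + θ + S_{-3/2}) (∇ E_{4/3} D E_{2/3} S_{2}) f = 1008x^2 + 438x + 962
E_{-1} f = x^4 - (23/4)x^3 + (51/4)x^2 - (65/4)x + 33/4
E_{2} f = x^4 + (25/4)x^3 + 15x^2 + 13x
Δ f = 4x^3 + (3/4)x^2 + (7/4)x - 13/4
(E_{-1} + E_{2} + Δ) f = 2x^4 + (9/2)x^3 + (57/2)x^2 - (3/2)x + 5
((1/2)(E_{-1} + E_{2} + Δ)) f = x^4 + (9/4)x^3 + (57/4)x^2 - (3/4)x + 5/2
((E_{1/2} + θ + S_{-3/2}) ∇ E_{4/3} D E_{2/3} S_{2} + (1/2)(E_{-1} + E_{2} + Δ)) f = x^4 + (9/4)x^3 + (4089/4)x^2 + (1749/4)x + 1929/2
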